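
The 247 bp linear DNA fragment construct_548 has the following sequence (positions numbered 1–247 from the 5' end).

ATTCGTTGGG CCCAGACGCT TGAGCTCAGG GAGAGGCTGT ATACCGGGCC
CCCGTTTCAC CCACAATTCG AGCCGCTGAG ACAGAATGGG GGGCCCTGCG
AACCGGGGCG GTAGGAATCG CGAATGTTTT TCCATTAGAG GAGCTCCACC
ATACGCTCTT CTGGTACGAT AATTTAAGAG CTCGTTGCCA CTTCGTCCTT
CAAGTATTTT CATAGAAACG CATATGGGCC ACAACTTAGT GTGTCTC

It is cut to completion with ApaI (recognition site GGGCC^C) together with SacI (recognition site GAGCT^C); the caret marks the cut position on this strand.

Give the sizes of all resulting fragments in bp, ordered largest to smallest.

65, 50, 45, 37, 24, 14, 12 bp

ApaI sites (GGGCCC) start at positions 8, 46, 91.
ApaI cuts after base 5 of each site (before the last base), so after positions 12, 50, 95.
SacI sites (GAGCTC) start at positions 22, 141, 178.
SacI cuts after base 5 of each site (before the last base), so after positions 26, 145, 182.
Combined cut positions: 12, 26, 50, 95, 145, 182.
Linear molecule, 6 cuts → 7 fragments:
  1–12 → 12 bp
  13–26 → 14 bp
  27–50 → 24 bp
  51–95 → 45 bp
  96–145 → 50 bp
  146–182 → 37 bp
  183–247 → 65 bp
Sorted largest to smallest: 65, 50, 45, 37, 24, 14, 12 bp.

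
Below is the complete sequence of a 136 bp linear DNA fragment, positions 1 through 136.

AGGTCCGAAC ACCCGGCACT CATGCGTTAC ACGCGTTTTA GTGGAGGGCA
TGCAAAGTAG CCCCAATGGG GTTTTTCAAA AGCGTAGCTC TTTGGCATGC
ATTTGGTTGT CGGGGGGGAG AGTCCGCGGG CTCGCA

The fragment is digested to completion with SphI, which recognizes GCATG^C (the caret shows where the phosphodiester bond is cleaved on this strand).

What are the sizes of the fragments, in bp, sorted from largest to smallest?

52, 47, 37 bp

SphI sites (GCATGC) start at positions 48, 95.
SphI cuts after base 5 of each site (before the last base), so after positions 52, 99.
Linear molecule, 2 cuts → 3 fragments:
  1–52 → 52 bp
  53–99 → 47 bp
  100–136 → 37 bp
Sorted largest to smallest: 52, 47, 37 bp.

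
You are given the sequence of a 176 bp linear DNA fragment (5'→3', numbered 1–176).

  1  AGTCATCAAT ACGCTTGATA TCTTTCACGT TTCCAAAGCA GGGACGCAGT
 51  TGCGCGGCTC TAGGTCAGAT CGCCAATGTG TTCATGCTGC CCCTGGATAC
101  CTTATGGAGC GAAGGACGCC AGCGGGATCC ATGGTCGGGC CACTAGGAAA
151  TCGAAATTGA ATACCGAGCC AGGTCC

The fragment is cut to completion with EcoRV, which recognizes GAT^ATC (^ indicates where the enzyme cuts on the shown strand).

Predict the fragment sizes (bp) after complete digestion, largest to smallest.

The EcoRV site (GATATC) starts at position 17.
EcoRV cuts after base 3 of each site, so after position 19.
Linear molecule, 1 cut → 2 fragments:
  1–19 → 19 bp
  20–176 → 157 bp
Sorted largest to smallest: 157, 19 bp.

157, 19 bp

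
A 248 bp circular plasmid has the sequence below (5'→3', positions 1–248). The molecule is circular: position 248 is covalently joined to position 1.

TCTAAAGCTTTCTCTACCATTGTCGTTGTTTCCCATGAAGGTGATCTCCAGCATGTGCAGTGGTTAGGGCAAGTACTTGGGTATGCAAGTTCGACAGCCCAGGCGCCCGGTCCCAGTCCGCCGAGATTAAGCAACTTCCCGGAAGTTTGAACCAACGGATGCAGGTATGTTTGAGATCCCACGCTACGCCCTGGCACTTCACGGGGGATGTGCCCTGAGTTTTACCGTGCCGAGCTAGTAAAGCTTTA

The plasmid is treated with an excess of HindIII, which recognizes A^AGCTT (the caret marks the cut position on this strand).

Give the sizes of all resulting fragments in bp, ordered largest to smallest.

236, 12 bp

HindIII sites (AAGCTT) start at positions 5, 241.
HindIII cuts after the first base of each site, so after positions 5, 241.
Circular molecule, 2 cuts → 2 fragments:
  6–241 → 236 bp
  242–248 then 1–5 → 7 + 5 = 12 bp
Sorted largest to smallest: 236, 12 bp.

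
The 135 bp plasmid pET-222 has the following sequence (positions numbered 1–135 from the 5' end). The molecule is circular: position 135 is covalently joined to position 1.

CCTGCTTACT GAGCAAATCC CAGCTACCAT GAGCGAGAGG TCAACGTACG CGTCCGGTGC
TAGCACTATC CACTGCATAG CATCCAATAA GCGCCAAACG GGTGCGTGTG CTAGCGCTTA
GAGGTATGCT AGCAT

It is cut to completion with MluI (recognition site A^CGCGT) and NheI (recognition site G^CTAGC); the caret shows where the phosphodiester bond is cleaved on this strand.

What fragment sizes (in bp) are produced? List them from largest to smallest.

55, 51, 18, 11 bp

The MluI site (ACGCGT) starts at position 48.
MluI cuts after the first base of each site, so after position 48.
NheI sites (GCTAGC) start at positions 59, 110, 128.
NheI cuts after the first base of each site, so after positions 59, 110, 128.
Combined cut positions: 48, 59, 110, 128.
Circular molecule, 4 cuts → 4 fragments:
  49–59 → 11 bp
  60–110 → 51 bp
  111–128 → 18 bp
  129–135 then 1–48 → 7 + 48 = 55 bp
Sorted largest to smallest: 55, 51, 18, 11 bp.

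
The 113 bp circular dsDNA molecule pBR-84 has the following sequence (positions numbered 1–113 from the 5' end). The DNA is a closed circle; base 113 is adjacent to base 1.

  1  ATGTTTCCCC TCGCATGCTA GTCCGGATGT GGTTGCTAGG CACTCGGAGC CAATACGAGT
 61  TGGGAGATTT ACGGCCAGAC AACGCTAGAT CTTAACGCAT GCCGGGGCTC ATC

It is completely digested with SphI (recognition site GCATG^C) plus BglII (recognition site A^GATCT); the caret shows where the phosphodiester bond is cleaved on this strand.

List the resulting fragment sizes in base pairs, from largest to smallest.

SphI sites (GCATGC) start at positions 13, 97.
SphI cuts after base 5 of each site (before the last base), so after positions 17, 101.
The BglII site (AGATCT) starts at position 87.
BglII cuts after the first base of each site, so after position 87.
Combined cut positions: 17, 87, 101.
Circular molecule, 3 cuts → 3 fragments:
  18–87 → 70 bp
  88–101 → 14 bp
  102–113 then 1–17 → 12 + 17 = 29 bp
Sorted largest to smallest: 70, 29, 14 bp.

70, 29, 14 bp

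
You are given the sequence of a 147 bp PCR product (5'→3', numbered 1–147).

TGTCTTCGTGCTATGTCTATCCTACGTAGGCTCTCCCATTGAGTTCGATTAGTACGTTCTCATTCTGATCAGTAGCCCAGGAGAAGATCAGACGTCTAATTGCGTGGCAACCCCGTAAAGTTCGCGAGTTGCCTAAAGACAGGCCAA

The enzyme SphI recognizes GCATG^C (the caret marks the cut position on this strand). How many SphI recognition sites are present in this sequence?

0

No occurrence of GCATGC is present in the sequence.
SphI does not cut: 0 sites.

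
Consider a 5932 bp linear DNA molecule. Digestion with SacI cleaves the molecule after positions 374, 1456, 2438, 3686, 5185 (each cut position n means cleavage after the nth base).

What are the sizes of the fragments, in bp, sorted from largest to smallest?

1499, 1248, 1082, 982, 747, 374 bp

Linear molecule, 5 cuts → 6 fragments:
  374 − 0 = 374 bp
  1456 − 374 = 1082 bp
  2438 − 1456 = 982 bp
  3686 − 2438 = 1248 bp
  5185 − 3686 = 1499 bp
  5932 − 5185 = 747 bp
Sorted largest to smallest: 1499, 1248, 1082, 982, 747, 374 bp.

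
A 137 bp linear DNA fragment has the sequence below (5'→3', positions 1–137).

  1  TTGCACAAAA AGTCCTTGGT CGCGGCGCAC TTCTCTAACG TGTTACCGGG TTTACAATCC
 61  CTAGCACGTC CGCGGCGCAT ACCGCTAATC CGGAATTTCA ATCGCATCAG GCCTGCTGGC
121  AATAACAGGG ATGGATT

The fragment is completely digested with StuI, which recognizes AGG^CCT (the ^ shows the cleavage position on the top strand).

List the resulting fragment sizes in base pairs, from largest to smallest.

The StuI site (AGGCCT) starts at position 109.
StuI cuts after base 3 of each site, so after position 111.
Linear molecule, 1 cut → 2 fragments:
  1–111 → 111 bp
  112–137 → 26 bp
Sorted largest to smallest: 111, 26 bp.

111, 26 bp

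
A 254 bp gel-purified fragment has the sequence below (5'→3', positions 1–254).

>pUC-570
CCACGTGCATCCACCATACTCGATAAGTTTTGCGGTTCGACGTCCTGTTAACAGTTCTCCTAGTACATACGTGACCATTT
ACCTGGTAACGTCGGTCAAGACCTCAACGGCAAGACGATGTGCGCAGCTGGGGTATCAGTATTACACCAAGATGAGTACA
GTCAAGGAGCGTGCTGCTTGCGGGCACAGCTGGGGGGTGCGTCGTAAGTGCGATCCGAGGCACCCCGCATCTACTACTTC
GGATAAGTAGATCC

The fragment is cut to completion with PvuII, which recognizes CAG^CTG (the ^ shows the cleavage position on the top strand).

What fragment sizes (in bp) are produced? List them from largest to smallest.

PvuII sites (CAGCTG) start at positions 125, 187.
PvuII cuts after base 3 of each site, so after positions 127, 189.
Linear molecule, 2 cuts → 3 fragments:
  1–127 → 127 bp
  128–189 → 62 bp
  190–254 → 65 bp
Sorted largest to smallest: 127, 65, 62 bp.

127, 65, 62 bp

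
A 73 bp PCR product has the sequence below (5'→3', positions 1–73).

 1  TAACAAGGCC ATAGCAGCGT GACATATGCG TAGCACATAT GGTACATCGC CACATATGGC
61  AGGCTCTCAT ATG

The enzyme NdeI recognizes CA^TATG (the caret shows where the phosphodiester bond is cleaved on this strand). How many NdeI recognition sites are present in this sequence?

CATATG occurs starting at positions 23, 36, 53, 68.
NdeI cuts at 4 sites.

4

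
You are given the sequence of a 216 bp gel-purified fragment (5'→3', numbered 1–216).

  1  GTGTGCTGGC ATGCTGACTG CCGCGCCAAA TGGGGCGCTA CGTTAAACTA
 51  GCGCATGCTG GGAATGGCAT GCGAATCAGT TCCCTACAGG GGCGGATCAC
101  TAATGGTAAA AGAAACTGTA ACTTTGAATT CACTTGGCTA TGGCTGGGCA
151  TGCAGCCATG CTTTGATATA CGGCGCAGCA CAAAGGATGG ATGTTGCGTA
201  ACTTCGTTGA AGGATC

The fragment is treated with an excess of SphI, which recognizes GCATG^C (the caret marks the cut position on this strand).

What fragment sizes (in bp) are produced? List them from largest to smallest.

81, 64, 44, 14, 13 bp

SphI sites (GCATGC) start at positions 9, 53, 67, 148.
SphI cuts after base 5 of each site (before the last base), so after positions 13, 57, 71, 152.
Linear molecule, 4 cuts → 5 fragments:
  1–13 → 13 bp
  14–57 → 44 bp
  58–71 → 14 bp
  72–152 → 81 bp
  153–216 → 64 bp
Sorted largest to smallest: 81, 64, 44, 14, 13 bp.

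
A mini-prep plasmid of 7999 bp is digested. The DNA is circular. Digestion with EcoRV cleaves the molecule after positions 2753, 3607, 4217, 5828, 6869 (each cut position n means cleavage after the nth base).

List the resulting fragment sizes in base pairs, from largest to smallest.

3883, 1611, 1041, 854, 610 bp

Circular molecule, 5 cuts → 5 fragments:
  3607 − 2753 = 854 bp
  4217 − 3607 = 610 bp
  5828 − 4217 = 1611 bp
  6869 − 5828 = 1041 bp
  wrap: 7999 − 6869 + 2753 = 3883 bp
Sorted largest to smallest: 3883, 1611, 1041, 854, 610 bp.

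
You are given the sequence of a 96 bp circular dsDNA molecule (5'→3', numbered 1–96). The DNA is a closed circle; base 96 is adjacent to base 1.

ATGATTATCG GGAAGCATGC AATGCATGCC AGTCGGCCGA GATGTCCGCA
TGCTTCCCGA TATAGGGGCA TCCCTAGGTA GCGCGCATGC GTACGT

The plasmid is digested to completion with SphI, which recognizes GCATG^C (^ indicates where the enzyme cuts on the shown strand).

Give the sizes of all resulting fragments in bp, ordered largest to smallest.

SphI sites (GCATGC) start at positions 15, 24, 48, 85.
SphI cuts after base 5 of each site (before the last base), so after positions 19, 28, 52, 89.
Circular molecule, 4 cuts → 4 fragments:
  20–28 → 9 bp
  29–52 → 24 bp
  53–89 → 37 bp
  90–96 then 1–19 → 7 + 19 = 26 bp
Sorted largest to smallest: 37, 26, 24, 9 bp.

37, 26, 24, 9 bp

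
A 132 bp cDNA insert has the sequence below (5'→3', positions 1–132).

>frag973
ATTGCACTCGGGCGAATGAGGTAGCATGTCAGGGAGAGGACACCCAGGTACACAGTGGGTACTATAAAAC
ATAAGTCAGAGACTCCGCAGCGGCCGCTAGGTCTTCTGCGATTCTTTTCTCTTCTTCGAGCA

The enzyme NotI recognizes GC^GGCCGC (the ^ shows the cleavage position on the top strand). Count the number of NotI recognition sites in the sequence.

1

GCGGCCGC occurs starting at position 90.
NotI cuts at 1 site.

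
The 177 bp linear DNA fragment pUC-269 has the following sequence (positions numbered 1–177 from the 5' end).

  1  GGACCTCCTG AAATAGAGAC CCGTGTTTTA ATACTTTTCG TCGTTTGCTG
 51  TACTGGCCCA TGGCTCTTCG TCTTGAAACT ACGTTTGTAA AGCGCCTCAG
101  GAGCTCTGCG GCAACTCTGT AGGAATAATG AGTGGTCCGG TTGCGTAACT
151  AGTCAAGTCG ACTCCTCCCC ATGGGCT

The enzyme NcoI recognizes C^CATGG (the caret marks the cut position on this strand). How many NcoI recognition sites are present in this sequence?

2

CCATGG occurs starting at positions 58, 169.
NcoI cuts at 2 sites.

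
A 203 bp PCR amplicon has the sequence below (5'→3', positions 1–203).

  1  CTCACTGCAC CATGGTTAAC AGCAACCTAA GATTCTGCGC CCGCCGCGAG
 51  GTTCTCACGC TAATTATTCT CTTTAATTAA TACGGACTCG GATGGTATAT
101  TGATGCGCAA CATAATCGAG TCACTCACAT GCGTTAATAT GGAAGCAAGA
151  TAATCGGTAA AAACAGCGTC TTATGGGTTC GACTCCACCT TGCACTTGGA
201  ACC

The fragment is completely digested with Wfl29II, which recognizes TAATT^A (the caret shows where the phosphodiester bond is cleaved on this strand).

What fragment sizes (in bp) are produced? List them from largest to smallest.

125, 65, 13 bp

Wfl29II sites (TAATTA) start at positions 61, 74.
Wfl29II cuts after base 5 of each site (before the last base), so after positions 65, 78.
Linear molecule, 2 cuts → 3 fragments:
  1–65 → 65 bp
  66–78 → 13 bp
  79–203 → 125 bp
Sorted largest to smallest: 125, 65, 13 bp.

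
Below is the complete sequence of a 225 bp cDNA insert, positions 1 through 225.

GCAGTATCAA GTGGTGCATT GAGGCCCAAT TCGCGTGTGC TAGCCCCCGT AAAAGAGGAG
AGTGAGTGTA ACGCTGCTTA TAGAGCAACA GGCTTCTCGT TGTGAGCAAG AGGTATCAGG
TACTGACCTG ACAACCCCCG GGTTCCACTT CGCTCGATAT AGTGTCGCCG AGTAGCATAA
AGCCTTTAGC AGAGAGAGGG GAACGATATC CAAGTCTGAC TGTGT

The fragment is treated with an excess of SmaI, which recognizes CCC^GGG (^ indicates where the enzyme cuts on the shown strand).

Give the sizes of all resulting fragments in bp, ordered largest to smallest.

139, 86 bp

The SmaI site (CCCGGG) starts at position 137.
SmaI cuts after base 3 of each site, so after position 139.
Linear molecule, 1 cut → 2 fragments:
  1–139 → 139 bp
  140–225 → 86 bp
Sorted largest to smallest: 139, 86 bp.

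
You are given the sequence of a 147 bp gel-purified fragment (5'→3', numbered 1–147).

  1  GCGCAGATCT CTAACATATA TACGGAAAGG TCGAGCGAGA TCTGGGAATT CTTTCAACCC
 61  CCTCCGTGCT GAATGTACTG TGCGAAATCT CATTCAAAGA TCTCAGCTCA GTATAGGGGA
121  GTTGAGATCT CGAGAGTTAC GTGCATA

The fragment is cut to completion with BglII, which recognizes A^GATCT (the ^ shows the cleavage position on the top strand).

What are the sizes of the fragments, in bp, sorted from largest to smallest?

60, 33, 27, 22, 5 bp

BglII sites (AGATCT) start at positions 5, 38, 98, 125.
BglII cuts after the first base of each site, so after positions 5, 38, 98, 125.
Linear molecule, 4 cuts → 5 fragments:
  1–5 → 5 bp
  6–38 → 33 bp
  39–98 → 60 bp
  99–125 → 27 bp
  126–147 → 22 bp
Sorted largest to smallest: 60, 33, 27, 22, 5 bp.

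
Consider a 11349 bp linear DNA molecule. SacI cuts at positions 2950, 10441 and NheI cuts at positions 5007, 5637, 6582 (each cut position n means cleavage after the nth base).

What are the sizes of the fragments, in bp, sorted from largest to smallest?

Combined cut positions (sorted): 2950, 5007, 5637, 6582, 10441.
Linear molecule, 5 cuts → 6 fragments:
  2950 − 0 = 2950 bp
  5007 − 2950 = 2057 bp
  5637 − 5007 = 630 bp
  6582 − 5637 = 945 bp
  10441 − 6582 = 3859 bp
  11349 − 10441 = 908 bp
Sorted largest to smallest: 3859, 2950, 2057, 945, 908, 630 bp.

3859, 2950, 2057, 945, 908, 630 bp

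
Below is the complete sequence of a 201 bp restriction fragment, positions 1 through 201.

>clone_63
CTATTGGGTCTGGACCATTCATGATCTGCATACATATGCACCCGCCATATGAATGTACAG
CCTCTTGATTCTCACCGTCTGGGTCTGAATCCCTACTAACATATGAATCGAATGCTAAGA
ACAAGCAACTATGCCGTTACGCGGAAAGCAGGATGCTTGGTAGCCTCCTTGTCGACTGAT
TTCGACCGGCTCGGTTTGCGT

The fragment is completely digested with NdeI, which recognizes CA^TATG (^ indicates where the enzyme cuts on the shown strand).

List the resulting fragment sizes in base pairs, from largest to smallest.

100, 54, 34, 13 bp

NdeI sites (CATATG) start at positions 33, 46, 100.
NdeI cuts after base 2 of each site, so after positions 34, 47, 101.
Linear molecule, 3 cuts → 4 fragments:
  1–34 → 34 bp
  35–47 → 13 bp
  48–101 → 54 bp
  102–201 → 100 bp
Sorted largest to smallest: 100, 54, 34, 13 bp.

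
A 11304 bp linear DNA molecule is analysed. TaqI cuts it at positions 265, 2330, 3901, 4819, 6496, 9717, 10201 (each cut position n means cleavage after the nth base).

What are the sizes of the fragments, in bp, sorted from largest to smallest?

3221, 2065, 1677, 1571, 1103, 918, 484, 265 bp

Linear molecule, 7 cuts → 8 fragments:
  265 − 0 = 265 bp
  2330 − 265 = 2065 bp
  3901 − 2330 = 1571 bp
  4819 − 3901 = 918 bp
  6496 − 4819 = 1677 bp
  9717 − 6496 = 3221 bp
  10201 − 9717 = 484 bp
  11304 − 10201 = 1103 bp
Sorted largest to smallest: 3221, 2065, 1677, 1571, 1103, 918, 484, 265 bp.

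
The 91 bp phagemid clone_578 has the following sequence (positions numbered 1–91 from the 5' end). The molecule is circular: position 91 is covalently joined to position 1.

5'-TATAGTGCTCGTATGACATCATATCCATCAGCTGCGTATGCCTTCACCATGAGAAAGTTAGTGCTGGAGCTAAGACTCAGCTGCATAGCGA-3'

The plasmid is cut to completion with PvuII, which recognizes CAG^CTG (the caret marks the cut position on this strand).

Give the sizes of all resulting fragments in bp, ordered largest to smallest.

49, 42 bp

PvuII sites (CAGCTG) start at positions 29, 78.
PvuII cuts after base 3 of each site, so after positions 31, 80.
Circular molecule, 2 cuts → 2 fragments:
  32–80 → 49 bp
  81–91 then 1–31 → 11 + 31 = 42 bp
Sorted largest to smallest: 49, 42 bp.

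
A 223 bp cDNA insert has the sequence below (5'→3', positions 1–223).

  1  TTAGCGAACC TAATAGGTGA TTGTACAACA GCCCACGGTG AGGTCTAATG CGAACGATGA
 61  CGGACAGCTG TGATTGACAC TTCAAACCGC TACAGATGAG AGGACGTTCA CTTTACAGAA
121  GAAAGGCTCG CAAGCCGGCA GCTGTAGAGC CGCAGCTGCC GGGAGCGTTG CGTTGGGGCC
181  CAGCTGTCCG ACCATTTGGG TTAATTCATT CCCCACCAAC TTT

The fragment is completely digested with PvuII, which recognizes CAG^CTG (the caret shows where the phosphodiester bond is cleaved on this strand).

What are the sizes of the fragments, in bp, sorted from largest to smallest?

PvuII sites (CAGCTG) start at positions 65, 139, 153, 181.
PvuII cuts after base 3 of each site, so after positions 67, 141, 155, 183.
Linear molecule, 4 cuts → 5 fragments:
  1–67 → 67 bp
  68–141 → 74 bp
  142–155 → 14 bp
  156–183 → 28 bp
  184–223 → 40 bp
Sorted largest to smallest: 74, 67, 40, 28, 14 bp.

74, 67, 40, 28, 14 bp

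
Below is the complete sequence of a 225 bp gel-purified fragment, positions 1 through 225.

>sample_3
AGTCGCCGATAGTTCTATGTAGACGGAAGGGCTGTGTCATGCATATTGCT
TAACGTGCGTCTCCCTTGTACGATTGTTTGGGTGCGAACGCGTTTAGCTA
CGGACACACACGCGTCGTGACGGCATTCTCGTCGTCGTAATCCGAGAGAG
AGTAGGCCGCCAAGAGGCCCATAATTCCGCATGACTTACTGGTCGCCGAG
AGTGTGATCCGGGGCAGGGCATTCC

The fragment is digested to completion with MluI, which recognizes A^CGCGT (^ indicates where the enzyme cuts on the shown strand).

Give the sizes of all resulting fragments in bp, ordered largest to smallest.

115, 88, 22 bp

MluI sites (ACGCGT) start at positions 88, 110.
MluI cuts after the first base of each site, so after positions 88, 110.
Linear molecule, 2 cuts → 3 fragments:
  1–88 → 88 bp
  89–110 → 22 bp
  111–225 → 115 bp
Sorted largest to smallest: 115, 88, 22 bp.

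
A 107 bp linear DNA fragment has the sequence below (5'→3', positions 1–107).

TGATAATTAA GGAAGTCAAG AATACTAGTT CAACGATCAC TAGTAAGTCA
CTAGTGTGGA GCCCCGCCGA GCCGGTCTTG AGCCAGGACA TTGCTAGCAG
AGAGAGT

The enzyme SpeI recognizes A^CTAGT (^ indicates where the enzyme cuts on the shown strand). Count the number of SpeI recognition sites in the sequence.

3

ACTAGT occurs starting at positions 24, 39, 50.
SpeI cuts at 3 sites.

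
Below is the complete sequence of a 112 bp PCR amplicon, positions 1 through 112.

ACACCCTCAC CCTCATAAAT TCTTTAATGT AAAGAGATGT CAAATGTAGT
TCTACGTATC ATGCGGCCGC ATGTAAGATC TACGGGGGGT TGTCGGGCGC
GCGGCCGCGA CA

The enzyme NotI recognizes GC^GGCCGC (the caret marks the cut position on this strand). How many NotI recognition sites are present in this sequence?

2

GCGGCCGC occurs starting at positions 63, 101.
NotI cuts at 2 sites.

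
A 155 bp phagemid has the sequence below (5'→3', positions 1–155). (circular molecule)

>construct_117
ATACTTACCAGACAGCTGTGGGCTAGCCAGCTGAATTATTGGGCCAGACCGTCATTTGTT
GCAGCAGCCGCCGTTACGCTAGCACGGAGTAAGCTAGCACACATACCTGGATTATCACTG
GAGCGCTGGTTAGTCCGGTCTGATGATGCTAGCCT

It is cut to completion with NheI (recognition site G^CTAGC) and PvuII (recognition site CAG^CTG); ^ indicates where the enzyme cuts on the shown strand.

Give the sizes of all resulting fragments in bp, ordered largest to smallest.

NheI sites (GCTAGC) start at positions 22, 78, 93, 148.
NheI cuts after the first base of each site, so after positions 22, 78, 93, 148.
PvuII sites (CAGCTG) start at positions 13, 28.
PvuII cuts after base 3 of each site, so after positions 15, 30.
Combined cut positions: 15, 22, 30, 78, 93, 148.
Circular molecule, 6 cuts → 6 fragments:
  16–22 → 7 bp
  23–30 → 8 bp
  31–78 → 48 bp
  79–93 → 15 bp
  94–148 → 55 bp
  149–155 then 1–15 → 7 + 15 = 22 bp
Sorted largest to smallest: 55, 48, 22, 15, 8, 7 bp.

55, 48, 22, 15, 8, 7 bp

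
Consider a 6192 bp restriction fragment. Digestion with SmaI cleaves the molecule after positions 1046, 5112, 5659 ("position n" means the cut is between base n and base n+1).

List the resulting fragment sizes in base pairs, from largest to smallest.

4066, 1046, 547, 533 bp

Linear molecule, 3 cuts → 4 fragments:
  1046 − 0 = 1046 bp
  5112 − 1046 = 4066 bp
  5659 − 5112 = 547 bp
  6192 − 5659 = 533 bp
Sorted largest to smallest: 4066, 1046, 547, 533 bp.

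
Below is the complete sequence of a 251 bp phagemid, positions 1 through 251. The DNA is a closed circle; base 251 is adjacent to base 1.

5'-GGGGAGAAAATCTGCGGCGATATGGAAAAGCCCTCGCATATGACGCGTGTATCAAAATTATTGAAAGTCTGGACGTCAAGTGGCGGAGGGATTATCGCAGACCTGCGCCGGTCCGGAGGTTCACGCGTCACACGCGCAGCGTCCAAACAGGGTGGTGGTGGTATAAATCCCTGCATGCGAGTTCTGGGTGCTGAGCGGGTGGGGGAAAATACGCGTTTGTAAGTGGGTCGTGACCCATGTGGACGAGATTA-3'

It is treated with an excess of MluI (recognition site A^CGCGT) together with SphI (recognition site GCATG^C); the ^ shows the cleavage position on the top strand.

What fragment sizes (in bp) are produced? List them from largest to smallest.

MluI sites (ACGCGT) start at positions 43, 123, 211.
MluI cuts after the first base of each site, so after positions 43, 123, 211.
The SphI site (GCATGC) starts at position 173.
SphI cuts after base 5 of each site (before the last base), so after position 177.
Combined cut positions: 43, 123, 177, 211.
Circular molecule, 4 cuts → 4 fragments:
  44–123 → 80 bp
  124–177 → 54 bp
  178–211 → 34 bp
  212–251 then 1–43 → 40 + 43 = 83 bp
Sorted largest to smallest: 83, 80, 54, 34 bp.

83, 80, 54, 34 bp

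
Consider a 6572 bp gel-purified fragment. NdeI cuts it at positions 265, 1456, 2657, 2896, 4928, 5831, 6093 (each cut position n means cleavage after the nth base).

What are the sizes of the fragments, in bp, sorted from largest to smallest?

2032, 1201, 1191, 903, 479, 265, 262, 239 bp

Linear molecule, 7 cuts → 8 fragments:
  265 − 0 = 265 bp
  1456 − 265 = 1191 bp
  2657 − 1456 = 1201 bp
  2896 − 2657 = 239 bp
  4928 − 2896 = 2032 bp
  5831 − 4928 = 903 bp
  6093 − 5831 = 262 bp
  6572 − 6093 = 479 bp
Sorted largest to smallest: 2032, 1201, 1191, 903, 479, 265, 262, 239 bp.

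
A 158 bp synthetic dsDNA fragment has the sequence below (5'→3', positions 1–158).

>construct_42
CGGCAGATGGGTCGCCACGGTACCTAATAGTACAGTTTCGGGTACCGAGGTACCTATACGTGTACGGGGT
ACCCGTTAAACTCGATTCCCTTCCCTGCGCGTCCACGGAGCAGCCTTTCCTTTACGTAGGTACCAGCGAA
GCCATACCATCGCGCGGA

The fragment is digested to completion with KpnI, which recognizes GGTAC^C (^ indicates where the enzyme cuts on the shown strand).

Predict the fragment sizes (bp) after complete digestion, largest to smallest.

61, 25, 23, 22, 19, 8 bp

KpnI sites (GGTACC) start at positions 19, 41, 49, 68, 129.
KpnI cuts after base 5 of each site (before the last base), so after positions 23, 45, 53, 72, 133.
Linear molecule, 5 cuts → 6 fragments:
  1–23 → 23 bp
  24–45 → 22 bp
  46–53 → 8 bp
  54–72 → 19 bp
  73–133 → 61 bp
  134–158 → 25 bp
Sorted largest to smallest: 61, 25, 23, 22, 19, 8 bp.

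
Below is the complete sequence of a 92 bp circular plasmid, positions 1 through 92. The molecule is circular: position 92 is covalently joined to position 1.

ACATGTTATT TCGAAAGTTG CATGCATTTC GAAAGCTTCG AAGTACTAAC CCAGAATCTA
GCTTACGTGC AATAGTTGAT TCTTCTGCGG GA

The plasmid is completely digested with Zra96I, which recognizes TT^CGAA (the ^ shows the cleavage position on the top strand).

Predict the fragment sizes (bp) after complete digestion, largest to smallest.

Zra96I sites (TTCGAA) start at positions 10, 28, 37.
Zra96I cuts after base 2 of each site, so after positions 11, 29, 38.
Circular molecule, 3 cuts → 3 fragments:
  12–29 → 18 bp
  30–38 → 9 bp
  39–92 then 1–11 → 54 + 11 = 65 bp
Sorted largest to smallest: 65, 18, 9 bp.

65, 18, 9 bp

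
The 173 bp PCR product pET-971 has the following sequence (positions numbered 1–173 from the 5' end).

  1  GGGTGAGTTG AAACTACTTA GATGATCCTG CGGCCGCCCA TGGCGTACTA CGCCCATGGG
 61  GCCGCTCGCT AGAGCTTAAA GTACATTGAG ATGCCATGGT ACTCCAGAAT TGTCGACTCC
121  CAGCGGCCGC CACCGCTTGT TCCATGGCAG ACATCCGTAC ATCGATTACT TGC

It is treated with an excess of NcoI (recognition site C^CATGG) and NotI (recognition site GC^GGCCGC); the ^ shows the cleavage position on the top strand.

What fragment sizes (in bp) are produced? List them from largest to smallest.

NcoI sites (CCATGG) start at positions 38, 54, 94, 142.
NcoI cuts after the first base of each site, so after positions 38, 54, 94, 142.
NotI sites (GCGGCCGC) start at positions 30, 123.
NotI cuts after base 2 of each site, so after positions 31, 124.
Combined cut positions: 31, 38, 54, 94, 124, 142.
Linear molecule, 6 cuts → 7 fragments:
  1–31 → 31 bp
  32–38 → 7 bp
  39–54 → 16 bp
  55–94 → 40 bp
  95–124 → 30 bp
  125–142 → 18 bp
  143–173 → 31 bp
Sorted largest to smallest: 40, 31, 31, 30, 18, 16, 7 bp.

40, 31, 31, 30, 18, 16, 7 bp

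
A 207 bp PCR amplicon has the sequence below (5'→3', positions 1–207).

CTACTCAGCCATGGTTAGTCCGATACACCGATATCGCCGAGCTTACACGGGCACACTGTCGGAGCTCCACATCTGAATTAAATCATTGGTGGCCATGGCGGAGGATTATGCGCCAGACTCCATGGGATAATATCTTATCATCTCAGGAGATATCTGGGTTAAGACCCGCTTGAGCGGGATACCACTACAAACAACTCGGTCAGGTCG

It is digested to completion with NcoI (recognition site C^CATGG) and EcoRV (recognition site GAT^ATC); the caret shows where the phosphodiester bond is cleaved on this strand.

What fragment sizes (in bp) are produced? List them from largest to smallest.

61, 56, 31, 27, 23, 9 bp

NcoI sites (CCATGG) start at positions 9, 93, 120.
NcoI cuts after the first base of each site, so after positions 9, 93, 120.
EcoRV sites (GATATC) start at positions 30, 149.
EcoRV cuts after base 3 of each site, so after positions 32, 151.
Combined cut positions: 9, 32, 93, 120, 151.
Linear molecule, 5 cuts → 6 fragments:
  1–9 → 9 bp
  10–32 → 23 bp
  33–93 → 61 bp
  94–120 → 27 bp
  121–151 → 31 bp
  152–207 → 56 bp
Sorted largest to smallest: 61, 56, 31, 27, 23, 9 bp.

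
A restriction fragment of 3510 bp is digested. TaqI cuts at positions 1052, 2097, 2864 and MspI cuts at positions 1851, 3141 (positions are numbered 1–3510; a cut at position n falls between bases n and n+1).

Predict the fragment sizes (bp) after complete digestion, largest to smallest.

1052, 799, 767, 369, 277, 246 bp

Combined cut positions (sorted): 1052, 1851, 2097, 2864, 3141.
Linear molecule, 5 cuts → 6 fragments:
  1052 − 0 = 1052 bp
  1851 − 1052 = 799 bp
  2097 − 1851 = 246 bp
  2864 − 2097 = 767 bp
  3141 − 2864 = 277 bp
  3510 − 3141 = 369 bp
Sorted largest to smallest: 1052, 799, 767, 369, 277, 246 bp.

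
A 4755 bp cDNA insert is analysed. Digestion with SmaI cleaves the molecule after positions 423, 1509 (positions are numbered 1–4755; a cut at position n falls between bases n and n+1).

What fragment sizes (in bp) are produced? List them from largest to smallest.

Linear molecule, 2 cuts → 3 fragments:
  423 − 0 = 423 bp
  1509 − 423 = 1086 bp
  4755 − 1509 = 3246 bp
Sorted largest to smallest: 3246, 1086, 423 bp.

3246, 1086, 423 bp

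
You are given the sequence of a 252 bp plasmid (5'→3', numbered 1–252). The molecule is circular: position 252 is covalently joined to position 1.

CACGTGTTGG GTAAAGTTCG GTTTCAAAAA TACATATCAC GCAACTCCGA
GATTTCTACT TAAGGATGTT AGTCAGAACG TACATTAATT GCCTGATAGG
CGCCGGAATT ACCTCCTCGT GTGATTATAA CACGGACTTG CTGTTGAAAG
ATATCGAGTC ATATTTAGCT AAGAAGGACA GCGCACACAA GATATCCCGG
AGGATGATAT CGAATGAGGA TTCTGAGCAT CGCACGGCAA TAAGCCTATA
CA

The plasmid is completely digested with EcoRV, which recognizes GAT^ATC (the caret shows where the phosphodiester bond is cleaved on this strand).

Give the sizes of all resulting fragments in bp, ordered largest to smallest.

196, 41, 15 bp

EcoRV sites (GATATC) start at positions 150, 191, 206.
EcoRV cuts after base 3 of each site, so after positions 152, 193, 208.
Circular molecule, 3 cuts → 3 fragments:
  153–193 → 41 bp
  194–208 → 15 bp
  209–252 then 1–152 → 44 + 152 = 196 bp
Sorted largest to smallest: 196, 41, 15 bp.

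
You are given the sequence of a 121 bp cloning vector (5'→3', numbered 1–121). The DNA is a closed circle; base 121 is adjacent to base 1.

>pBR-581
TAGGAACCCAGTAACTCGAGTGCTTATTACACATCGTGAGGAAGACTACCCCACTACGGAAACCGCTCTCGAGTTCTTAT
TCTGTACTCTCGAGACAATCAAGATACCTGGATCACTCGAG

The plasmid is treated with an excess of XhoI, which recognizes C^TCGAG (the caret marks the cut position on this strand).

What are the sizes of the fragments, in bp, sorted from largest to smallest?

53, 27, 21, 20 bp

XhoI sites (CTCGAG) start at positions 15, 68, 89, 116.
XhoI cuts after the first base of each site, so after positions 15, 68, 89, 116.
Circular molecule, 4 cuts → 4 fragments:
  16–68 → 53 bp
  69–89 → 21 bp
  90–116 → 27 bp
  117–121 then 1–15 → 5 + 15 = 20 bp
Sorted largest to smallest: 53, 27, 21, 20 bp.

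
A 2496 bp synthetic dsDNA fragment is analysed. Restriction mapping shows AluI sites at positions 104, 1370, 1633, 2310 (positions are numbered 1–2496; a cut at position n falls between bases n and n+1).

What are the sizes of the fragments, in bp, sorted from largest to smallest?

Linear molecule, 4 cuts → 5 fragments:
  104 − 0 = 104 bp
  1370 − 104 = 1266 bp
  1633 − 1370 = 263 bp
  2310 − 1633 = 677 bp
  2496 − 2310 = 186 bp
Sorted largest to smallest: 1266, 677, 263, 186, 104 bp.

1266, 677, 263, 186, 104 bp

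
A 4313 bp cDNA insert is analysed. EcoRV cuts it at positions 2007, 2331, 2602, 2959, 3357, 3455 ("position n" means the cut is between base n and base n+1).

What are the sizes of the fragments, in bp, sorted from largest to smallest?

2007, 858, 398, 357, 324, 271, 98 bp

Linear molecule, 6 cuts → 7 fragments:
  2007 − 0 = 2007 bp
  2331 − 2007 = 324 bp
  2602 − 2331 = 271 bp
  2959 − 2602 = 357 bp
  3357 − 2959 = 398 bp
  3455 − 3357 = 98 bp
  4313 − 3455 = 858 bp
Sorted largest to smallest: 2007, 858, 398, 357, 324, 271, 98 bp.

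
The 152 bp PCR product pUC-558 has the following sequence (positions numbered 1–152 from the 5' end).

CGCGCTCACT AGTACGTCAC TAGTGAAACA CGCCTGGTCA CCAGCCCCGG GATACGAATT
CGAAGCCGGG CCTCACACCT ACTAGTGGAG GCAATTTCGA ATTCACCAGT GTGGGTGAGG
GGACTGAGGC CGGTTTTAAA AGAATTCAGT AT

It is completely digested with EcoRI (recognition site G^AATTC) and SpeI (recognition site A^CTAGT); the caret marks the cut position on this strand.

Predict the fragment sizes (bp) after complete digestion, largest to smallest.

EcoRI sites (GAATTC) start at positions 56, 99, 142.
EcoRI cuts after the first base of each site, so after positions 56, 99, 142.
SpeI sites (ACTAGT) start at positions 8, 19, 81.
SpeI cuts after the first base of each site, so after positions 8, 19, 81.
Combined cut positions: 8, 19, 56, 81, 99, 142.
Linear molecule, 6 cuts → 7 fragments:
  1–8 → 8 bp
  9–19 → 11 bp
  20–56 → 37 bp
  57–81 → 25 bp
  82–99 → 18 bp
  100–142 → 43 bp
  143–152 → 10 bp
Sorted largest to smallest: 43, 37, 25, 18, 11, 10, 8 bp.

43, 37, 25, 18, 11, 10, 8 bp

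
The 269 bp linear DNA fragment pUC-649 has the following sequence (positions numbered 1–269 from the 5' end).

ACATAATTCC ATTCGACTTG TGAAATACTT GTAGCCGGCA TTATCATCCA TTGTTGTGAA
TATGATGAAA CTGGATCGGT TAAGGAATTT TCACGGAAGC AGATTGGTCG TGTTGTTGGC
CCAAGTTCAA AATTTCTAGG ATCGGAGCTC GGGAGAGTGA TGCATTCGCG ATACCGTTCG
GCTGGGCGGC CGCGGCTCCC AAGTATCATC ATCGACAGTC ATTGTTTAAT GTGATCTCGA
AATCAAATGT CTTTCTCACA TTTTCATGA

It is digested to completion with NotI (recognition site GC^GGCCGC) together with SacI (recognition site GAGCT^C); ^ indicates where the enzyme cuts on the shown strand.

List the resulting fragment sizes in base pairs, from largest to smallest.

149, 82, 38 bp

The NotI site (GCGGCCGC) starts at position 186.
NotI cuts after base 2 of each site, so after position 187.
The SacI site (GAGCTC) starts at position 145.
SacI cuts after base 5 of each site (before the last base), so after position 149.
Combined cut positions: 149, 187.
Linear molecule, 2 cuts → 3 fragments:
  1–149 → 149 bp
  150–187 → 38 bp
  188–269 → 82 bp
Sorted largest to smallest: 149, 82, 38 bp.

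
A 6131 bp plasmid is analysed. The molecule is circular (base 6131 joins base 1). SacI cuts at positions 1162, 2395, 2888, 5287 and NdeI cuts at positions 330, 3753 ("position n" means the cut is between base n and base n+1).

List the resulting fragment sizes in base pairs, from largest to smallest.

Combined cut positions (sorted): 330, 1162, 2395, 2888, 3753, 5287.
Circular molecule, 6 cuts → 6 fragments:
  1162 − 330 = 832 bp
  2395 − 1162 = 1233 bp
  2888 − 2395 = 493 bp
  3753 − 2888 = 865 bp
  5287 − 3753 = 1534 bp
  wrap: 6131 − 5287 + 330 = 1174 bp
Sorted largest to smallest: 1534, 1233, 1174, 865, 832, 493 bp.

1534, 1233, 1174, 865, 832, 493 bp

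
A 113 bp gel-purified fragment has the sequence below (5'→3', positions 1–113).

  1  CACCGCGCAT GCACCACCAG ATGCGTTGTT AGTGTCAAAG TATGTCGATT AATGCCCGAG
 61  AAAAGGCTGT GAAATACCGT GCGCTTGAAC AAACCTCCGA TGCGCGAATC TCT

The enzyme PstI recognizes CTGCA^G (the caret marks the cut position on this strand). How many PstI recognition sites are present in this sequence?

0

No occurrence of CTGCAG is present in the sequence.
PstI does not cut: 0 sites.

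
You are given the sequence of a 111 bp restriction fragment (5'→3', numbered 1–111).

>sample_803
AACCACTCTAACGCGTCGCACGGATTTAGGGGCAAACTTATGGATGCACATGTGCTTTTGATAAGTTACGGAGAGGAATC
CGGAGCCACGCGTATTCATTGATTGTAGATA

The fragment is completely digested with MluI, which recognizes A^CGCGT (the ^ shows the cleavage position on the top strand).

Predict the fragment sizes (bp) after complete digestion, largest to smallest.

77, 23, 11 bp

MluI sites (ACGCGT) start at positions 11, 88.
MluI cuts after the first base of each site, so after positions 11, 88.
Linear molecule, 2 cuts → 3 fragments:
  1–11 → 11 bp
  12–88 → 77 bp
  89–111 → 23 bp
Sorted largest to smallest: 77, 23, 11 bp.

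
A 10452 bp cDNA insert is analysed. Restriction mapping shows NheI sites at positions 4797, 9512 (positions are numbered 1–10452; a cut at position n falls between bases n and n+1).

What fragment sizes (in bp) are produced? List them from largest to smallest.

4797, 4715, 940 bp

Linear molecule, 2 cuts → 3 fragments:
  4797 − 0 = 4797 bp
  9512 − 4797 = 4715 bp
  10452 − 9512 = 940 bp
Sorted largest to smallest: 4797, 4715, 940 bp.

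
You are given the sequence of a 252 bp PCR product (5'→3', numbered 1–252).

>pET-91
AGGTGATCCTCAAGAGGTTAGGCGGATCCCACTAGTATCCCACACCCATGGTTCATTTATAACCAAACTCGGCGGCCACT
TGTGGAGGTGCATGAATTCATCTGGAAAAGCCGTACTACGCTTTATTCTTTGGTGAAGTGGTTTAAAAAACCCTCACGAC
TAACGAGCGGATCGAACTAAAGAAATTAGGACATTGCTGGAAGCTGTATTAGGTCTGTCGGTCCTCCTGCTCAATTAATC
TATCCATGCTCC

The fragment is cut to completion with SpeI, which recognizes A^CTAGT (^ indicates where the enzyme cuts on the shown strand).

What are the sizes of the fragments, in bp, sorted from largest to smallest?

221, 31 bp

The SpeI site (ACTAGT) starts at position 31.
SpeI cuts after the first base of each site, so after position 31.
Linear molecule, 1 cut → 2 fragments:
  1–31 → 31 bp
  32–252 → 221 bp
Sorted largest to smallest: 221, 31 bp.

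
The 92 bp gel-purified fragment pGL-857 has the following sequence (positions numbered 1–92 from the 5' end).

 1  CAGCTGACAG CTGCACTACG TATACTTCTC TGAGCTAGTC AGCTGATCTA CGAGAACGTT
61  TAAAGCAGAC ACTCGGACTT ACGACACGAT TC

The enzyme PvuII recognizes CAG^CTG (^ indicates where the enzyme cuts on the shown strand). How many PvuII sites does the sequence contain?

CAGCTG occurs starting at positions 1, 8, 40.
PvuII cuts at 3 sites.

3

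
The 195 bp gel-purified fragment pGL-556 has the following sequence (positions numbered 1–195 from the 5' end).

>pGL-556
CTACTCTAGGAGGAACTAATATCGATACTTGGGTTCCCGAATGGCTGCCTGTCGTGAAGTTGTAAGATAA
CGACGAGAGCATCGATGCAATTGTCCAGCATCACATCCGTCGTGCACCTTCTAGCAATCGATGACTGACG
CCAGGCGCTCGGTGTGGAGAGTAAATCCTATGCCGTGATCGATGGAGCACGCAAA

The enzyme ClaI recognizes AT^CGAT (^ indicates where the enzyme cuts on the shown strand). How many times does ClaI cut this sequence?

ATCGAT occurs starting at positions 21, 81, 127, 178.
ClaI cuts at 4 sites.

4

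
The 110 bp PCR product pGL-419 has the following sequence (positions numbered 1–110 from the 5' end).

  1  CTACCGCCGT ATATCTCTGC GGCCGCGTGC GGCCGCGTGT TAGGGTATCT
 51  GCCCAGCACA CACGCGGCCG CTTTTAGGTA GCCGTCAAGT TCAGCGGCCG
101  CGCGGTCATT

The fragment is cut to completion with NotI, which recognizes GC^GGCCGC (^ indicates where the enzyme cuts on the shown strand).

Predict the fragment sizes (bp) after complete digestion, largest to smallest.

35, 30, 20, 15, 10 bp

NotI sites (GCGGCCGC) start at positions 19, 29, 64, 94.
NotI cuts after base 2 of each site, so after positions 20, 30, 65, 95.
Linear molecule, 4 cuts → 5 fragments:
  1–20 → 20 bp
  21–30 → 10 bp
  31–65 → 35 bp
  66–95 → 30 bp
  96–110 → 15 bp
Sorted largest to smallest: 35, 30, 20, 15, 10 bp.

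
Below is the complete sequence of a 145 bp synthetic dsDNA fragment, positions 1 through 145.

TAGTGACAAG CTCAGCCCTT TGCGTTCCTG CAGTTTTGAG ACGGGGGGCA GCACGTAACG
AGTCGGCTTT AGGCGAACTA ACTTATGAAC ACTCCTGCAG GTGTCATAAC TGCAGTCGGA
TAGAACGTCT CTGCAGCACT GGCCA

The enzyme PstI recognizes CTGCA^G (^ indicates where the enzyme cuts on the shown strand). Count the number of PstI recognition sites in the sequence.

4

CTGCAG occurs starting at positions 28, 95, 110, 131.
PstI cuts at 4 sites.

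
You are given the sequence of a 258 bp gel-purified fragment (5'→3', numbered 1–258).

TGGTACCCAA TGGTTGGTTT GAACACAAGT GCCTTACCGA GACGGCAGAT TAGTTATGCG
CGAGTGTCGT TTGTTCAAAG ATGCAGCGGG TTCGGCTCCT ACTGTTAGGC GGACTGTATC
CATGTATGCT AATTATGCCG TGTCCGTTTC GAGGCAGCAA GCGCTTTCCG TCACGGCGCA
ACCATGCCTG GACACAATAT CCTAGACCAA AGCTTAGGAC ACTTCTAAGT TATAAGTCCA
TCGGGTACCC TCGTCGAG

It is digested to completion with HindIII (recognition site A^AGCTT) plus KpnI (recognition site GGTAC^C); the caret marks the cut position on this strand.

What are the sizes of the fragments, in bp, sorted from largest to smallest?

The HindIII site (AAGCTT) starts at position 210.
HindIII cuts after the first base of each site, so after position 210.
KpnI sites (GGTACC) start at positions 2, 244.
KpnI cuts after base 5 of each site (before the last base), so after positions 6, 248.
Combined cut positions: 6, 210, 248.
Linear molecule, 3 cuts → 4 fragments:
  1–6 → 6 bp
  7–210 → 204 bp
  211–248 → 38 bp
  249–258 → 10 bp
Sorted largest to smallest: 204, 38, 10, 6 bp.

204, 38, 10, 6 bp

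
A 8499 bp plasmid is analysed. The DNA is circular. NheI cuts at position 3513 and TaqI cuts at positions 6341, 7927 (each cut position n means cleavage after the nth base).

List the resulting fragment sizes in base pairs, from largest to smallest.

4085, 2828, 1586 bp

Combined cut positions (sorted): 3513, 6341, 7927.
Circular molecule, 3 cuts → 3 fragments:
  6341 − 3513 = 2828 bp
  7927 − 6341 = 1586 bp
  wrap: 8499 − 7927 + 3513 = 4085 bp
Sorted largest to smallest: 4085, 2828, 1586 bp.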